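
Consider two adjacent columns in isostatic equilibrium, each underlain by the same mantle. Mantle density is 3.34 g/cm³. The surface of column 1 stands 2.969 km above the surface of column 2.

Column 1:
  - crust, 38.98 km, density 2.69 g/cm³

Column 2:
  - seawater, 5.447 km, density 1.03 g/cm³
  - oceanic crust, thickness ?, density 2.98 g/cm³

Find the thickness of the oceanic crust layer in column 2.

Take the compensation level at the base of the deeper column (depth z_c below the surface of column 1) and equate Σ ρ_i t_i down to z_c; mantle fills any gap and the z_c terms cancel.
Column 1: 38.98×2.69 + (z_c − 38.98)×3.34
Column 2: 2.969×0 + 5.447×1.03 + x×2.98 + (z_c − 2.969 − 5.447 − x)×3.34
The z_c×3.34 term appears on both sides and cancels. Collect the known terms of each column as K = Σ(ρt)_known − 3.34 × (depth of known layers): K_1 = 104.8562 − 3.34×38.98 = −25.337; K_2 = 5.61041 − 3.34×(2.969 + 5.447) = −22.49903.
Balance: K_1 = K_2 − x×(3.34 − 2.98), so x = (K_2 − K_1)/(3.34 − 2.98) = 2.83797/0.36 = 7.88 km.

7.88 km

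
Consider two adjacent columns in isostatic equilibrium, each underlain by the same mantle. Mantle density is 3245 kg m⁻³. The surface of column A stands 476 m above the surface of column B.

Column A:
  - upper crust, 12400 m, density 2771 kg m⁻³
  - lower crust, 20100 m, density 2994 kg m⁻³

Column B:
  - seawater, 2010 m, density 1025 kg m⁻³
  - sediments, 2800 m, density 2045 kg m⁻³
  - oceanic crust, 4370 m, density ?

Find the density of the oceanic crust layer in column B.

Take the compensation level at the base of the deeper column (depth z_c below the surface of column A) and equate Σ ρ_i t_i down to z_c; mantle fills any gap and the z_c terms cancel.
Column A: 12400×2771 + 20100×2994 + (z_c − 32500)×3245
Column B: 476×0 + 2010×1025 + 2800×2045 + 4370×ρ + (z_c − 476 − 9180)×3245
The z_c×3245 term appears on both sides and cancels. Collect the known terms of each column as K = Σ(ρt)_known − 3245 × (depth of known layers): K_A = 94539800 − 3245×32500 = −10922700; K_B = 7786250 − 3245×(476 + 9180) = −23547470.
Balance: K_A = K_B + 4370×ρ, so ρ = (K_A − K_B)/4370 = 12624800/4370 = 2890 kg m⁻³.

2890 kg m⁻³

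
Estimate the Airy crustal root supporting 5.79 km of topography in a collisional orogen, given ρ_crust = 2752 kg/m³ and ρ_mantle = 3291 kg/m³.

By Archimedes' principle applied to the lithosphere: the weight of the topography is balanced by the buoyancy of the root, ρ_c h = (ρ_m − ρ_c) r.
r = h · ρ_c / (ρ_m − ρ_c) = 5.79 km × 2752 / (3291 − 2752) = 29.6 km.

29.6 km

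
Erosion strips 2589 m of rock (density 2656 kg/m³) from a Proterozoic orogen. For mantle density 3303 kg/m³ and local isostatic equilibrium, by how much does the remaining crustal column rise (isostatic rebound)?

Unloading: uplift u = e ρ_c/ρ_m = 2589 m × 2656/3303 = 2080 m.

2080 m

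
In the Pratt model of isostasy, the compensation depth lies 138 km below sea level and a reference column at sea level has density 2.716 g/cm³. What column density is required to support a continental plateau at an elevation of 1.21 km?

Pratt balance: ρ_ref D = ρ (D + h).
ρ = ρ_ref D/(D + h) = 2.716 × 138 km/(138 km + 1.21 km) = 2.69 g/cm³.

2.69 g/cm³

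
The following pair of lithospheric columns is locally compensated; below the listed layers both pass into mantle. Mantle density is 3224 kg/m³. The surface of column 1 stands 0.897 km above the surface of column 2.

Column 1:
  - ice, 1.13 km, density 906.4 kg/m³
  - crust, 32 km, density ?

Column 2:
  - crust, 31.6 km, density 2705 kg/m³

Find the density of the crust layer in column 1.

2700 kg/m³

Take the compensation level at the base of the deeper column (depth z_c below the surface of column 1) and equate Σ ρ_i t_i down to z_c; mantle fills any gap and the z_c terms cancel.
Column 1: 1.13×906.4 + 32×ρ + (z_c − 33.13)×3224
Column 2: 0.897×0 + 31.6×2705 + (z_c − 0.897 − 31.6)×3224
The z_c×3224 term appears on both sides and cancels. Collect the known terms of each column as K = Σ(ρt)_known − 3224 × (depth of known layers): K_1 = 1024.232 − 3224×33.13 = −105786.888; K_2 = 85478 − 3224×(0.897 + 31.6) = −19292.328.
Balance: K_1 + 32×ρ = K_2, so ρ = (K_2 − K_1)/32 = 86494.6/32 = 2700 kg/m³.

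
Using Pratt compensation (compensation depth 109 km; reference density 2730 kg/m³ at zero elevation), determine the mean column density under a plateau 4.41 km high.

Pratt balance: ρ_ref D = ρ (D + h).
ρ = ρ_ref D/(D + h) = 2730 × 109 km/(109 km + 4.41 km) = 2620 kg/m³.

2620 kg/m³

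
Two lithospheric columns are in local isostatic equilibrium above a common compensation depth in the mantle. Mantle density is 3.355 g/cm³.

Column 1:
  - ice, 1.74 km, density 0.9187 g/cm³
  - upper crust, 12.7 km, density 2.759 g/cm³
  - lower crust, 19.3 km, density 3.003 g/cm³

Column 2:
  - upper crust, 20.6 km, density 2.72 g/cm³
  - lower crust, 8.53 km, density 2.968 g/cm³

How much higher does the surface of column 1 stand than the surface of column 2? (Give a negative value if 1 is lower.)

For any compensation level in the mantle, the mantle terms cancel and isostasy reduces to e = (Σt_1 − Σt_2) − (Σ(ρt)_1 − Σ(ρt)_2) / ρ_m.
Σt_1 = 33.74 km; Σt_2 = 29.13 km; Σ(ρt)_1 = 94.595738; Σ(ρt)_2 = 81.34904 (in km·g/cm³).
e = (33.74 − 29.13) − (94.595738 − 81.34904) / 3.355 = 0.662 km.

0.662 km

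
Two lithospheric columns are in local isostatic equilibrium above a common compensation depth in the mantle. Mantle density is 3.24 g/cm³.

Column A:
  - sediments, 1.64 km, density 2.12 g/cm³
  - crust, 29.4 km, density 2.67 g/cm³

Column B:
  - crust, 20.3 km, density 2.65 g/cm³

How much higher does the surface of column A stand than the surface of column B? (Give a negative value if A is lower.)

For any compensation level in the mantle, the mantle terms cancel and isostasy reduces to e = (Σt_A − Σt_B) − (Σ(ρt)_A − Σ(ρt)_B) / ρ_m.
Σt_A = 31.04 km; Σt_B = 20.3 km; Σ(ρt)_A = 81.9748; Σ(ρt)_B = 53.795 (in km·g/cm³).
e = (31.04 − 20.3) − (81.9748 − 53.795) / 3.24 = 2.04 km.

2.04 km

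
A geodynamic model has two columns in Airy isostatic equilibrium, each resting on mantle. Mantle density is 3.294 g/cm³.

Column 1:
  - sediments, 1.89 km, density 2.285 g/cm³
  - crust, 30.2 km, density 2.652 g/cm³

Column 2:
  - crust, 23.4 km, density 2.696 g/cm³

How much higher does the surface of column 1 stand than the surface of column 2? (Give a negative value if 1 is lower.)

2.22 km

For any compensation level in the mantle, the mantle terms cancel and isostasy reduces to e = (Σt_1 − Σt_2) − (Σ(ρt)_1 − Σ(ρt)_2) / ρ_m.
Σt_1 = 32.09 km; Σt_2 = 23.4 km; Σ(ρt)_1 = 84.40905; Σ(ρt)_2 = 63.0864 (in km·g/cm³).
e = (32.09 − 23.4) − (84.40905 − 63.0864) / 3.294 = 2.22 km.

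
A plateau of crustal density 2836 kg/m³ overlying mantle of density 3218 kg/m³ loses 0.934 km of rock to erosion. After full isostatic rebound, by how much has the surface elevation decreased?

0.111 km

Rebound u = e ρ_c/ρ_m = 0.934 km × 2836/3218 = 0.8231 km.
Net surface drop = e − u = 0.934 km − 0.8231 km = e (ρ_m − ρ_c)/ρ_m = 0.111 km.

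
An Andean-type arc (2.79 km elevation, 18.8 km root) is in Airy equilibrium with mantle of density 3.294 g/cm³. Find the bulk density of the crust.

ρ_c h = (ρ_m − ρ_c) r → ρ_c (h + r) = ρ_m r → ρ_c = ρ_m r / (h + r).
ρ_c = 3.294 × 18.8 km / (2.79 km + 18.8 km) = 2.87 g/cm³.

2.87 g/cm³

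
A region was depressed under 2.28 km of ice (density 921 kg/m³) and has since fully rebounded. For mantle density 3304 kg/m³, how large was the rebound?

0.636 km

Removing the load lets mantle flow back in; uplift u satisfies ρ_ice t = ρ_m u.
u = t ρ_ice/ρ_m = 2.28 km × 921/3304 = 0.636 km.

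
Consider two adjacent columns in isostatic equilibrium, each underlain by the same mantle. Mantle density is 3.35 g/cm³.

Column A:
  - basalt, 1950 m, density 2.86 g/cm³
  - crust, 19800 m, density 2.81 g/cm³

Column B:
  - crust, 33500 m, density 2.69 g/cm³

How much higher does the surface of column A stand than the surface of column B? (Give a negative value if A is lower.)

For any compensation level in the mantle, the mantle terms cancel and isostasy reduces to e = (Σt_A − Σt_B) − (Σ(ρt)_A − Σ(ρt)_B) / ρ_m.
Σt_A = 21750 m; Σt_B = 33500 m; Σ(ρt)_A = 61215; Σ(ρt)_B = 90115 (in m·g/cm³).
e = (21750 − 33500) − (61215 − 90115) / 3.35 = −3120 m.

−3120 m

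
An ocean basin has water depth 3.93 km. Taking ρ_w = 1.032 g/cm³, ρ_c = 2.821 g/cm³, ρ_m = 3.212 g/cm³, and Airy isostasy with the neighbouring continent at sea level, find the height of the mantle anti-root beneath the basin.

18 km

In Airy isostatic equilibrium: replacing crust with seawater at the top is compensated by replacing crust with mantle at the base: d (ρ_c − ρ_w) = a (ρ_m − ρ_c).
a = d (ρ_c − ρ_w)/(ρ_m − ρ_c) = 3.93 km × 1.789/0.391 = 18 km.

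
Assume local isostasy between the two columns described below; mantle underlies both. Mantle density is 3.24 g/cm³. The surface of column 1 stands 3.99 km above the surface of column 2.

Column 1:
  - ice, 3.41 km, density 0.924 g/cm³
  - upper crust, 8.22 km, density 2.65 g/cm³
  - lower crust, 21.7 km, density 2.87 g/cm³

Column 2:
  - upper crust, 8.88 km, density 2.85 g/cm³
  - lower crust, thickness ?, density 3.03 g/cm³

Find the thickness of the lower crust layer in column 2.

20.9 km

Take the compensation level at the base of the deeper column (depth z_c below the surface of column 1) and equate Σ ρ_i t_i down to z_c; mantle fills any gap and the z_c terms cancel.
Column 1: 3.41×0.924 + 8.22×2.65 + 21.7×2.87 + (z_c − 33.33)×3.24
Column 2: 3.99×0 + 8.88×2.85 + x×3.03 + (z_c − 3.99 − 8.88 − x)×3.24
The z_c×3.24 term appears on both sides and cancels. Collect the known terms of each column as K = Σ(ρt)_known − 3.24 × (depth of known layers): K_1 = 87.21284 − 3.24×33.33 = −20.77636; K_2 = 25.308 − 3.24×(3.99 + 8.88) = −16.3908.
Balance: K_1 = K_2 − x×(3.24 − 3.03), so x = (K_2 − K_1)/(3.24 − 3.03) = 4.38556/0.21 = 20.9 km.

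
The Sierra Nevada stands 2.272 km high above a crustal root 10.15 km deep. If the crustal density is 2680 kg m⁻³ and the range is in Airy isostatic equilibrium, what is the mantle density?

3280 kg m⁻³

Airy balance: ρ_c h = (ρ_m − ρ_c) r → ρ_m = ρ_c (1 + h/r).
ρ_m = 2680 × (1 + 2.272 km/10.15 km) = 3280 kg m⁻³.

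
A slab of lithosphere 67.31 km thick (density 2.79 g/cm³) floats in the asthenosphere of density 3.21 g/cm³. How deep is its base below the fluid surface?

Draft d = t ρ_obj/ρ_fluid = 67.31 km × 2.79/3.21 = 58.5 km.

58.5 km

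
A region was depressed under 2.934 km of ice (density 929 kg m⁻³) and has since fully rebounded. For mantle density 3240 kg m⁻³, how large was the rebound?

0.841 km

Removing the load lets mantle flow back in; uplift u satisfies ρ_ice t = ρ_m u.
u = t ρ_ice/ρ_m = 2.934 km × 929/3240 = 0.841 km.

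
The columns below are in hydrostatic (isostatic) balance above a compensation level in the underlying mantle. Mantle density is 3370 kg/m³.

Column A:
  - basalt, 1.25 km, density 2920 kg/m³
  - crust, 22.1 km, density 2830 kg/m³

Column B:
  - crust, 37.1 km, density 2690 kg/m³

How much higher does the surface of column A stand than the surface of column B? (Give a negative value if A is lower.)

For any compensation level in the mantle, the mantle terms cancel and isostasy reduces to e = (Σt_A − Σt_B) − (Σ(ρt)_A − Σ(ρt)_B) / ρ_m.
Σt_A = 23.35 km; Σt_B = 37.1 km; Σ(ρt)_A = 66193; Σ(ρt)_B = 99799 (in km·kg/m³).
e = (23.35 − 37.1) − (66193 − 99799) / 3370 = −3.78 km.

−3.78 km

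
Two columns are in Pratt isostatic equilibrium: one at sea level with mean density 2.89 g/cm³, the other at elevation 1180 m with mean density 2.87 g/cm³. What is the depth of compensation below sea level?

169000 m

ρ_ref D = ρ (D + h) → D (ρ_ref − ρ) = ρ h.
D = ρ h/(ρ_ref − ρ) = 2.87 × 1180 m/(2.89 − 2.87) = 169000 m.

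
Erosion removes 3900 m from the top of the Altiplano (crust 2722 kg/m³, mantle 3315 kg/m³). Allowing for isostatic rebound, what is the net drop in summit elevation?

Rebound u = e ρ_c/ρ_m = 3900 m × 2722/3315 = 3202 m.
Net surface drop = e − u = 3900 m − 3202 m = e (ρ_m − ρ_c)/ρ_m = 698 m.

698 m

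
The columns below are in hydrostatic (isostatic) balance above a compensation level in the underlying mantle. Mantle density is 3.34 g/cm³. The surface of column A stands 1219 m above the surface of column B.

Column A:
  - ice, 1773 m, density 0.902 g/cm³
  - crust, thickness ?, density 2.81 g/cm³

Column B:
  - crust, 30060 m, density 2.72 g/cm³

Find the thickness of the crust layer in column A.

34700 m

Take the compensation level at the base of the deeper column (depth z_c below the surface of column A) and equate Σ ρ_i t_i down to z_c; mantle fills any gap and the z_c terms cancel.
Column A: 1773×0.902 + x×2.81 + (z_c − 1773 − x)×3.34
Column B: 1219×0 + 30060×2.72 + (z_c − 1219 − 30060)×3.34
The z_c×3.34 term appears on both sides and cancels. Collect the known terms of each column as K = Σ(ρt)_known − 3.34 × (depth of known layers): K_A = 1599.246 − 3.34×1773 = −4322.574; K_B = 81763.2 − 3.34×(1219 + 30060) = −22708.66.
Balance: K_A − x×(3.34 − 2.81) = K_B, so x = (K_A − K_B)/(3.34 − 2.81) = 18386.1/0.53 = 34700 m.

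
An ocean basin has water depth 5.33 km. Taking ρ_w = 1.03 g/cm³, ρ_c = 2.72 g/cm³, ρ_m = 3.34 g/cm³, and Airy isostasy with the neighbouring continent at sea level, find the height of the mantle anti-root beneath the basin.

Isostatic balance requires: replacing crust with seawater at the top is compensated by replacing crust with mantle at the base: d (ρ_c − ρ_w) = a (ρ_m − ρ_c).
a = d (ρ_c − ρ_w)/(ρ_m − ρ_c) = 5.33 km × 1.69/0.62 = 14.5 km.

14.5 km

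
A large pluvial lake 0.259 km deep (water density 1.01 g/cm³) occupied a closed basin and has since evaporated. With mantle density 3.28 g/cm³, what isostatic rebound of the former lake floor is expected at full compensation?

u = d ρ_w/ρ_m = 0.259 km × 1.01/3.28 = 0.0798 km.

0.0798 km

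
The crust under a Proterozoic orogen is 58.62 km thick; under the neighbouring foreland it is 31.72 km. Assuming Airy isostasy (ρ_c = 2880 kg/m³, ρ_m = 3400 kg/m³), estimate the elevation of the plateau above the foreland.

4.11 km

Excess crust Δ = 58.62 km − 31.72 km = 26.9 km, split between elevation h and root r with h + r = Δ.
Airy balance ρ_c h = (ρ_m − ρ_c) r gives r = h ρ_c/(ρ_m − ρ_c), so h (1 + ρ_c/(ρ_m − ρ_c)) = Δ, i.e. h = Δ (ρ_m − ρ_c)/ρ_m.
h = 26.9 km × 520/3400 = 4.11 km.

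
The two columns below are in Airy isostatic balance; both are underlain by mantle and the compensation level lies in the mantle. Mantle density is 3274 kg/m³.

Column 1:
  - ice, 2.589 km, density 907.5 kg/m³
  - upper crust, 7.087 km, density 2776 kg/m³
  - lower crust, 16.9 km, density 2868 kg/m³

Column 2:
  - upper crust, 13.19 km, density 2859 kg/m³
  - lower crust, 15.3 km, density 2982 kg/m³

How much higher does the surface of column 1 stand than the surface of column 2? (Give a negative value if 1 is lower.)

For any compensation level in the mantle, the mantle terms cancel and isostasy reduces to e = (Σt_1 − Σt_2) − (Σ(ρt)_1 − Σ(ρt)_2) / ρ_m.
Σt_1 = 26.576 km; Σt_2 = 28.49 km; Σ(ρt)_1 = 70492.2295; Σ(ρt)_2 = 83334.81 (in km·kg/m³).
e = (26.576 − 28.49) − (70492.2295 − 83334.81) / 3274 = 2.01 km.

2.01 km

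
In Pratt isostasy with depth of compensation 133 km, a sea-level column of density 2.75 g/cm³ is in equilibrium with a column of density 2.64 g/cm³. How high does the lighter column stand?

5.54 km

ρ_ref D = ρ (D + h) → h = D (ρ_ref − ρ)/ρ.
h = 133 km × (2.75 − 2.64)/2.64 = 5.54 km.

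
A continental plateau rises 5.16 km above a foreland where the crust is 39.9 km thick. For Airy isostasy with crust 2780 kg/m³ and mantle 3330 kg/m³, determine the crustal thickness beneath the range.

Root depth r = h ρ_c / (ρ_m − ρ_c) = 5.16 km × 2780 / 550 = 26.08 km.
Total thickness = T + h + r = 39.9 km + 5.16 km + 26.08 km = 71.1 km.

71.1 km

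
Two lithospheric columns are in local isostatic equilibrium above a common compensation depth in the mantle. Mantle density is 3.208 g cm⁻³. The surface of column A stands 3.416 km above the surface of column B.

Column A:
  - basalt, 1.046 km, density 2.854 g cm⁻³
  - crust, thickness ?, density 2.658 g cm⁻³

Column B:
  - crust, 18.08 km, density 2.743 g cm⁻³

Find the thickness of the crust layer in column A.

Take the compensation level at the base of the deeper column (depth z_c below the surface of column A) and equate Σ ρ_i t_i down to z_c; mantle fills any gap and the z_c terms cancel.
Column A: 1.046×2.854 + x×2.658 + (z_c − 1.046 − x)×3.208
Column B: 3.416×0 + 18.08×2.743 + (z_c − 3.416 − 18.08)×3.208
The z_c×3.208 term appears on both sides and cancels. Collect the known terms of each column as K = Σ(ρt)_known − 3.208 × (depth of known layers): K_A = 2.985284 − 3.208×1.046 = −0.370284; K_B = 49.59344 − 3.208×(3.416 + 18.08) = −19.365728.
Balance: K_A − x×(3.208 − 2.658) = K_B, so x = (K_A − K_B)/(3.208 − 2.658) = 18.9954/0.55 = 34.5 km.

34.5 km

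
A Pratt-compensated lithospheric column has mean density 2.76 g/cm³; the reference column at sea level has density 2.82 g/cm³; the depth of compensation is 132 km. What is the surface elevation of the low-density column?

2.87 km

ρ_ref D = ρ (D + h) → h = D (ρ_ref − ρ)/ρ.
h = 132 km × (2.82 − 2.76)/2.76 = 2.87 km.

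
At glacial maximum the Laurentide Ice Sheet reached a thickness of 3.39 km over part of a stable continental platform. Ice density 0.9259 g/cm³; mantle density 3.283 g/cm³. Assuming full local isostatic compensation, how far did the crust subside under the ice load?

0.956 km

Isostatic balance requires: the ice load ρ_ice t is balanced by mantle displaced below, ρ_m s.
s = t ρ_ice / ρ_m = 3.39 km × 0.9259/3.283 = 0.956 km.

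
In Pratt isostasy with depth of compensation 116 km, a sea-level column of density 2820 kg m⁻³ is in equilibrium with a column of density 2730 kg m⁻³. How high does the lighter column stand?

ρ_ref D = ρ (D + h) → h = D (ρ_ref − ρ)/ρ.
h = 116 km × (2820 − 2730)/2730 = 3.82 km.

3.82 km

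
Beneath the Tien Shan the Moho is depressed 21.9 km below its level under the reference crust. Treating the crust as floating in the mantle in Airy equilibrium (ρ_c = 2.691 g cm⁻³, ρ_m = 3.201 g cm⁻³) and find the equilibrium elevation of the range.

4.15 km

Equating mass per unit area of the two columns: ρ_c h = (ρ_m − ρ_c) r.
h = r (ρ_m − ρ_c) / ρ_c = 21.9 km × (3.201 − 2.691) / 2.691 = 4.15 km.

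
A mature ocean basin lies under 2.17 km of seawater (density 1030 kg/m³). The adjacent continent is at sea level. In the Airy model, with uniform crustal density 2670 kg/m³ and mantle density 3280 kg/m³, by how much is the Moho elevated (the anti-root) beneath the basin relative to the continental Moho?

5.83 km

Isostatic balance requires: replacing crust with seawater at the top is compensated by replacing crust with mantle at the base: d (ρ_c − ρ_w) = a (ρ_m − ρ_c).
a = d (ρ_c − ρ_w)/(ρ_m − ρ_c) = 2.17 km × 1640/610 = 5.83 km.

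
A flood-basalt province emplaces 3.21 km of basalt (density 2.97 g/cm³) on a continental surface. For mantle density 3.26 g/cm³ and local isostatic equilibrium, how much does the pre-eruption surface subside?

2.92 km

Subaerial loading: s = t ρ_load / ρ_m.
s = 3.21 km × 2.97/3.26 = 2.92 km.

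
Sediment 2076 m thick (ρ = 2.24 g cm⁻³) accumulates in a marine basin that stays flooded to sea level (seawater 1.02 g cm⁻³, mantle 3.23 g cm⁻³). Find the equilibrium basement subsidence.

Submarine loading: the sediment displaces seawater, and the subsidence is in turn flooded, so s (ρ_m − ρ_w) = t (ρ_sed − ρ_w).
s = 2076 m × (2.24 − 1.02) / (3.23 − 1.02) = 1150 m.

1150 m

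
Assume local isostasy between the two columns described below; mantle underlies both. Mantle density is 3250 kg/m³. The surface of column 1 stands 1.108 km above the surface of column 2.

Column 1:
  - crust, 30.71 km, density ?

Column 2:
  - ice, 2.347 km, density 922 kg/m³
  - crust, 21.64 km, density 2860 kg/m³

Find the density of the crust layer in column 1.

Take the compensation level at the base of the deeper column (depth z_c below the surface of column 1) and equate Σ ρ_i t_i down to z_c; mantle fills any gap and the z_c terms cancel.
Column 1: 30.71×ρ + (z_c − 30.71)×3250
Column 2: 1.108×0 + 2.347×922 + 21.64×2860 + (z_c − 1.108 − 23.987)×3250
The z_c×3250 term appears on both sides and cancels. Collect the known terms of each column as K = Σ(ρt)_known − 3250 × (depth of known layers): K_1 = 0 − 3250×30.71 = −99807.5; K_2 = 64054.334 − 3250×(1.108 + 23.987) = −17504.416.
Balance: K_1 + 30.71×ρ = K_2, so ρ = (K_2 − K_1)/30.71 = 82303.1/30.71 = 2680 kg/m³.

2680 kg/m³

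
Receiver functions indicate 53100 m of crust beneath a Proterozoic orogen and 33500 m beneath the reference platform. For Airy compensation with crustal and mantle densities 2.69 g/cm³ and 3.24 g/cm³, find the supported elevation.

3330 m

Excess crust Δ = 53100 m − 33500 m = 19600 m, split between elevation h and root r with h + r = Δ.
Airy balance ρ_c h = (ρ_m − ρ_c) r gives r = h ρ_c/(ρ_m − ρ_c), so h (1 + ρ_c/(ρ_m − ρ_c)) = Δ, i.e. h = Δ (ρ_m − ρ_c)/ρ_m.
h = 19600 m × 0.55/3.24 = 3330 m.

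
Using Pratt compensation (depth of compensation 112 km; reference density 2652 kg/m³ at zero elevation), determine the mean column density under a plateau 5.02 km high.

Pratt balance: ρ_ref D = ρ (D + h).
ρ = ρ_ref D/(D + h) = 2652 × 112 km/(112 km + 5.02 km) = 2540 kg/m³.

2540 kg/m³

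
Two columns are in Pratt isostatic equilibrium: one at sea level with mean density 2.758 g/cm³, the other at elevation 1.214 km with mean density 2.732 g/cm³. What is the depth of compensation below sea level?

128 km

ρ_ref D = ρ (D + h) → D (ρ_ref − ρ) = ρ h.
D = ρ h/(ρ_ref − ρ) = 2.732 × 1.214 km/(2.758 − 2.732) = 128 km.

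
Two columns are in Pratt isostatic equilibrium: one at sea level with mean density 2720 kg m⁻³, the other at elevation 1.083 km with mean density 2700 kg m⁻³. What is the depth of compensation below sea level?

146 km

ρ_ref D = ρ (D + h) → D (ρ_ref − ρ) = ρ h.
D = ρ h/(ρ_ref − ρ) = 2700 × 1.083 km/(2720 − 2700) = 146 km.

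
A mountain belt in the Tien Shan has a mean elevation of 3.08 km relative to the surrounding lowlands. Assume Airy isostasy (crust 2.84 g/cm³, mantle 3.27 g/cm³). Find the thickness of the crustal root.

Balancing pressure at the compensation depth: the weight of the topography is balanced by the buoyancy of the root, ρ_c h = (ρ_m − ρ_c) r.
r = h · ρ_c / (ρ_m − ρ_c) = 3.08 km × 2.84 / (3.27 − 2.84) = 20.3 km.

20.3 km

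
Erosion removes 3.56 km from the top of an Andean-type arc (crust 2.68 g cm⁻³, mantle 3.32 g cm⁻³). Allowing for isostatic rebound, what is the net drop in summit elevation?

Rebound u = e ρ_c/ρ_m = 3.56 km × 2.68/3.32 = 2.874 km.
Net surface drop = e − u = 3.56 km − 2.874 km = e (ρ_m − ρ_c)/ρ_m = 0.686 km.

0.686 km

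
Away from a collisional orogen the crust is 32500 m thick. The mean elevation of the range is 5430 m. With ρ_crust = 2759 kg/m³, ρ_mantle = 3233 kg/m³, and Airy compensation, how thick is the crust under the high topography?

69500 m

Root depth r = h ρ_c / (ρ_m − ρ_c) = 5430 m × 2759 / 474 = 31610 m.
Total thickness = T + h + r = 32500 m + 5430 m + 31610 m = 69500 m.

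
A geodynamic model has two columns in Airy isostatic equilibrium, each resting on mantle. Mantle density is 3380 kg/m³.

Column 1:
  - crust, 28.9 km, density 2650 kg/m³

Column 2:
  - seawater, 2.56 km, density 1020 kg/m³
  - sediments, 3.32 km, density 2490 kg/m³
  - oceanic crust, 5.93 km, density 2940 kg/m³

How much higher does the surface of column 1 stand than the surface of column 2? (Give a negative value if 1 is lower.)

2.81 km

For any compensation level in the mantle, the mantle terms cancel and isostasy reduces to e = (Σt_1 − Σt_2) − (Σ(ρt)_1 − Σ(ρt)_2) / ρ_m.
Σt_1 = 28.9 km; Σt_2 = 11.81 km; Σ(ρt)_1 = 76585; Σ(ρt)_2 = 28312.2 (in km·kg/m³).
e = (28.9 − 11.81) − (76585 − 28312.2) / 3380 = 2.81 km.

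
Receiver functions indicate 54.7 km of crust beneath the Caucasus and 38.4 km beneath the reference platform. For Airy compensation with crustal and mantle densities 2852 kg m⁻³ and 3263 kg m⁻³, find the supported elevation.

2.05 km

Excess crust Δ = 54.7 km − 38.4 km = 16.3 km, split between elevation h and root r with h + r = Δ.
Airy balance ρ_c h = (ρ_m − ρ_c) r gives r = h ρ_c/(ρ_m − ρ_c), so h (1 + ρ_c/(ρ_m − ρ_c)) = Δ, i.e. h = Δ (ρ_m − ρ_c)/ρ_m.
h = 16.3 km × 411/3263 = 2.05 km.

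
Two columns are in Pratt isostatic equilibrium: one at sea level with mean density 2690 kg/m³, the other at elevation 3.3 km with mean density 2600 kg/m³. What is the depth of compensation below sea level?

95.3 km

ρ_ref D = ρ (D + h) → D (ρ_ref − ρ) = ρ h.
D = ρ h/(ρ_ref − ρ) = 2600 × 3.3 km/(2690 − 2600) = 95.3 km.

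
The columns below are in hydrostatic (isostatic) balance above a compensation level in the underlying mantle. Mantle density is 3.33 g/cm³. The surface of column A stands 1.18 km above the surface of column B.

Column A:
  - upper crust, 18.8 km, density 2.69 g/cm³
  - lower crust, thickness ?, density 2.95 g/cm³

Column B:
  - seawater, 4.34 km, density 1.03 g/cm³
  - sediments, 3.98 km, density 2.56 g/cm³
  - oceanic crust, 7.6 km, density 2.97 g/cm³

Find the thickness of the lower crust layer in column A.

Take the compensation level at the base of the deeper column (depth z_c below the surface of column A) and equate Σ ρ_i t_i down to z_c; mantle fills any gap and the z_c terms cancel.
Column A: 18.8×2.69 + x×2.95 + (z_c − 18.8 − x)×3.33
Column B: 1.18×0 + 4.34×1.03 + 3.98×2.56 + 7.6×2.97 + (z_c − 1.18 − 15.92)×3.33
The z_c×3.33 term appears on both sides and cancels. Collect the known terms of each column as K = Σ(ρt)_known − 3.33 × (depth of known layers): K_A = 50.572 − 3.33×18.8 = −12.032; K_B = 37.231 − 3.33×(1.18 + 15.92) = −19.712.
Balance: K_A − x×(3.33 − 2.95) = K_B, so x = (K_A − K_B)/(3.33 − 2.95) = 7.68/0.38 = 20.2 km.

20.2 km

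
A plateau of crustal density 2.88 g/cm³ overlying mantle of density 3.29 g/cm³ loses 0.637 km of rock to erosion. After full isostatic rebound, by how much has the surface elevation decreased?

Rebound u = e ρ_c/ρ_m = 0.637 km × 2.88/3.29 = 0.5576 km.
Net surface drop = e − u = 0.637 km − 0.5576 km = e (ρ_m − ρ_c)/ρ_m = 0.0794 km.

0.0794 km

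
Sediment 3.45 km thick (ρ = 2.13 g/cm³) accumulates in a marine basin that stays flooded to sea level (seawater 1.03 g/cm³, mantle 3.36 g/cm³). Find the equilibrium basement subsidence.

1.63 km

Submarine loading: the sediment displaces seawater, and the subsidence is in turn flooded, so s (ρ_m − ρ_w) = t (ρ_sed − ρ_w).
s = 3.45 km × (2.13 − 1.03) / (3.36 − 1.03) = 1.63 km.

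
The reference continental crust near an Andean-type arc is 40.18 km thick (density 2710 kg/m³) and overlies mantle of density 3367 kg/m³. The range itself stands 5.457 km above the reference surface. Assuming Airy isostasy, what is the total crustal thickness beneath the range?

68.1 km

Root depth r = h ρ_c / (ρ_m − ρ_c) = 5.457 km × 2710 / 657 = 22.51 km.
Total thickness = T + h + r = 40.18 km + 5.457 km + 22.51 km = 68.1 km.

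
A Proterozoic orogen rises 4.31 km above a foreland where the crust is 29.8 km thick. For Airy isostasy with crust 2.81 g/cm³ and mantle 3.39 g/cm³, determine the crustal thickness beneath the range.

55 km

Root depth r = h ρ_c / (ρ_m − ρ_c) = 4.31 km × 2.81 / 0.58 = 20.88 km.
Total thickness = T + h + r = 29.8 km + 4.31 km + 20.88 km = 55 km.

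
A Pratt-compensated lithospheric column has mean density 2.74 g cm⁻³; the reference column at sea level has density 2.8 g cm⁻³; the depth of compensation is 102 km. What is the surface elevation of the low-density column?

2.23 km

ρ_ref D = ρ (D + h) → h = D (ρ_ref − ρ)/ρ.
h = 102 km × (2.8 − 2.74)/2.74 = 2.23 km.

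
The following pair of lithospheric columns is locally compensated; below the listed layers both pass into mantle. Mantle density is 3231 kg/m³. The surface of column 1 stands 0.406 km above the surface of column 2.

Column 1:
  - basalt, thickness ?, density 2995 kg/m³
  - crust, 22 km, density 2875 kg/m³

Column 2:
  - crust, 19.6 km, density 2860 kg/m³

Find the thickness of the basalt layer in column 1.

Take the compensation level at the base of the deeper column (depth z_c below the surface of column 1) and equate Σ ρ_i t_i down to z_c; mantle fills any gap and the z_c terms cancel.
Column 1: x×2995 + 22×2875 + (z_c − 22 − x)×3231
Column 2: 0.406×0 + 19.6×2860 + (z_c − 0.406 − 19.6)×3231
The z_c×3231 term appears on both sides and cancels. Collect the known terms of each column as K = Σ(ρt)_known − 3231 × (depth of known layers): K_1 = 63250 − 3231×22 = −7832; K_2 = 56056 − 3231×(0.406 + 19.6) = −8583.386.
Balance: K_1 − x×(3231 − 2995) = K_2, so x = (K_1 − K_2)/(3231 − 2995) = 751.386/236 = 3.18 km.

3.18 km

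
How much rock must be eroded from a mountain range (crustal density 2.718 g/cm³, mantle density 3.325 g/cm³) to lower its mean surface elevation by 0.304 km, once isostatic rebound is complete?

Net drop Δ = e − u = e − e ρ_c/ρ_m = e (ρ_m − ρ_c)/ρ_m.
e = Δ ρ_m/(ρ_m − ρ_c) = 0.304 km × 3.325/0.607 = 1.67 km.

1.67 km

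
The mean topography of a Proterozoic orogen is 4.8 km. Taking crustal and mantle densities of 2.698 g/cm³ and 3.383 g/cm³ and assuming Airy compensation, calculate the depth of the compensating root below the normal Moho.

Equating mass per unit area of the two columns: the weight of the topography is balanced by the buoyancy of the root, ρ_c h = (ρ_m − ρ_c) r.
r = h · ρ_c / (ρ_m − ρ_c) = 4.8 km × 2.698 / (3.383 − 2.698) = 18.9 km.

18.9 km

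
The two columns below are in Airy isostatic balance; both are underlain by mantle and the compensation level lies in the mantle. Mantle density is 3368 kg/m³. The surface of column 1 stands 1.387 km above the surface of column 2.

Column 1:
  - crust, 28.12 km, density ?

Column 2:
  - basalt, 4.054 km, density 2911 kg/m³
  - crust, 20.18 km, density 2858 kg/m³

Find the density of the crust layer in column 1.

2770 kg/m³

Take the compensation level at the base of the deeper column (depth z_c below the surface of column 1) and equate Σ ρ_i t_i down to z_c; mantle fills any gap and the z_c terms cancel.
Column 1: 28.12×ρ + (z_c − 28.12)×3368
Column 2: 1.387×0 + 4.054×2911 + 20.18×2858 + (z_c − 1.387 − 24.234)×3368
The z_c×3368 term appears on both sides and cancels. Collect the known terms of each column as K = Σ(ρt)_known − 3368 × (depth of known layers): K_1 = 0 − 3368×28.12 = −94708.16; K_2 = 69475.634 − 3368×(1.387 + 24.234) = −16815.894.
Balance: K_1 + 28.12×ρ = K_2, so ρ = (K_2 − K_1)/28.12 = 77892.3/28.12 = 2770 kg/m³.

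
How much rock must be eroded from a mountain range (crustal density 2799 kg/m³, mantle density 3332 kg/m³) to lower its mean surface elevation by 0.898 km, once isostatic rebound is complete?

Net drop Δ = e − u = e − e ρ_c/ρ_m = e (ρ_m − ρ_c)/ρ_m.
e = Δ ρ_m/(ρ_m − ρ_c) = 0.898 km × 3332/533 = 5.61 km.

5.61 km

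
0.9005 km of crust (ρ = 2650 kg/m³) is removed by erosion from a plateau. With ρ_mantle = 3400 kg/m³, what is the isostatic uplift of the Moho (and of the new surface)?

Unloading: uplift u = e ρ_c/ρ_m = 0.9005 km × 2650/3400 = 0.702 km.

0.702 km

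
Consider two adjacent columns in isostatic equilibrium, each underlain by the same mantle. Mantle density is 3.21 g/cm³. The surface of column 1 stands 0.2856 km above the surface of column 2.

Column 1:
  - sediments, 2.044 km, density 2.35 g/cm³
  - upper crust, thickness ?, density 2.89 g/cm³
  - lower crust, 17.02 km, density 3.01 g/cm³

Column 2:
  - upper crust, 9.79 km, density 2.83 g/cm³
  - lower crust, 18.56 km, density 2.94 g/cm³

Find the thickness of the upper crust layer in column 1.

Take the compensation level at the base of the deeper column (depth z_c below the surface of column 1) and equate Σ ρ_i t_i down to z_c; mantle fills any gap and the z_c terms cancel.
Column 1: 2.044×2.35 + x×2.89 + 17.02×3.01 + (z_c − 19.064 − x)×3.21
Column 2: 0.2856×0 + 9.79×2.83 + 18.56×2.94 + (z_c − 0.2856 − 28.35)×3.21
The z_c×3.21 term appears on both sides and cancels. Collect the known terms of each column as K = Σ(ρt)_known − 3.21 × (depth of known layers): K_1 = 56.0336 − 3.21×19.064 = −5.16184; K_2 = 82.2721 − 3.21×(0.2856 + 28.35) = −9.648176.
Balance: K_1 − x×(3.21 − 2.89) = K_2, so x = (K_1 − K_2)/(3.21 − 2.89) = 4.48634/0.32 = 14 km.

14 km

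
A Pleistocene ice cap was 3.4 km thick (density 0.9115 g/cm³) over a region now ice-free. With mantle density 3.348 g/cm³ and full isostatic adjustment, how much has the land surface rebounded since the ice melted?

0.926 km

Removing the load lets mantle flow back in; uplift u satisfies ρ_ice t = ρ_m u.
u = t ρ_ice/ρ_m = 3.4 km × 0.9115/3.348 = 0.926 km.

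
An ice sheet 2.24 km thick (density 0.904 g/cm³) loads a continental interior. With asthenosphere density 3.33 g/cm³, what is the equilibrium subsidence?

Equating mass per unit area of the two columns: the ice load ρ_ice t is balanced by mantle displaced below, ρ_m s.
s = t ρ_ice / ρ_m = 2.24 km × 0.904/3.33 = 0.608 km.

0.608 km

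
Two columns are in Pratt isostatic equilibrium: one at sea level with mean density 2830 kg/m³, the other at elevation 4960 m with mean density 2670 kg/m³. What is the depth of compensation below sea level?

82800 m

ρ_ref D = ρ (D + h) → D (ρ_ref − ρ) = ρ h.
D = ρ h/(ρ_ref − ρ) = 2670 × 4960 m/(2830 − 2670) = 82800 m.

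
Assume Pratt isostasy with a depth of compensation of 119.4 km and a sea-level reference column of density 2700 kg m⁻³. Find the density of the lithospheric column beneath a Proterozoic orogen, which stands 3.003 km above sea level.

Pratt balance: ρ_ref D = ρ (D + h).
ρ = ρ_ref D/(D + h) = 2700 × 119.4 km/(119.4 km + 3.003 km) = 2630 kg m⁻³.

2630 kg m⁻³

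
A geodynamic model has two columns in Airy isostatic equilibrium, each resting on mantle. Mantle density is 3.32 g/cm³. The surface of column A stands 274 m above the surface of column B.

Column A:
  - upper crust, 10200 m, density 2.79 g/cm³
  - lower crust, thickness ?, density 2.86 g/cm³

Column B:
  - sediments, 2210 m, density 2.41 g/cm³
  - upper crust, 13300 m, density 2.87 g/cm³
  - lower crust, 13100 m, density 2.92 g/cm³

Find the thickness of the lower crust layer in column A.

19000 m

Take the compensation level at the base of the deeper column (depth z_c below the surface of column A) and equate Σ ρ_i t_i down to z_c; mantle fills any gap and the z_c terms cancel.
Column A: 10200×2.79 + x×2.86 + (z_c − 10200 − x)×3.32
Column B: 274×0 + 2210×2.41 + 13300×2.87 + 13100×2.92 + (z_c − 274 − 28610)×3.32
The z_c×3.32 term appears on both sides and cancels. Collect the known terms of each column as K = Σ(ρt)_known − 3.32 × (depth of known layers): K_A = 28458 − 3.32×10200 = −5406; K_B = 81749.1 − 3.32×(274 + 28610) = −14145.78.
Balance: K_A − x×(3.32 − 2.86) = K_B, so x = (K_A − K_B)/(3.32 − 2.86) = 8739.78/0.46 = 19000 m.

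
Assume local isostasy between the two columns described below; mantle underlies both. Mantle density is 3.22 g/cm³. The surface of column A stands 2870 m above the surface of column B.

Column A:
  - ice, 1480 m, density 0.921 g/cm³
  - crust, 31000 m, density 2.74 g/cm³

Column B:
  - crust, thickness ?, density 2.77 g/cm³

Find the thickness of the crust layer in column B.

20100 m

Take the compensation level at the base of the deeper column (depth z_c below the surface of column A) and equate Σ ρ_i t_i down to z_c; mantle fills any gap and the z_c terms cancel.
Column A: 1480×0.921 + 31000×2.74 + (z_c − 32480)×3.22
Column B: 2870×0 + x×2.77 + (z_c − 2870 − 0 − x)×3.22
The z_c×3.22 term appears on both sides and cancels. Collect the known terms of each column as K = Σ(ρt)_known − 3.22 × (depth of known layers): K_A = 86303.08 − 3.22×32480 = −18282.52; K_B = 0 − 3.22×(2870 + 0) = −9241.4.
Balance: K_A = K_B − x×(3.22 − 2.77), so x = (K_B − K_A)/(3.22 − 2.77) = 9041.12/0.45 = 20100 m.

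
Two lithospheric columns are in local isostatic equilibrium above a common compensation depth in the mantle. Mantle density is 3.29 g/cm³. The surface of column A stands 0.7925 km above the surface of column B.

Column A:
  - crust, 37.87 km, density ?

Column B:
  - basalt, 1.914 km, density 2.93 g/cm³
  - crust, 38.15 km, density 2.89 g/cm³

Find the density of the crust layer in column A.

Take the compensation level at the base of the deeper column (depth z_c below the surface of column A) and equate Σ ρ_i t_i down to z_c; mantle fills any gap and the z_c terms cancel.
Column A: 37.87×ρ + (z_c − 37.87)×3.29
Column B: 0.7925×0 + 1.914×2.93 + 38.15×2.89 + (z_c − 0.7925 − 40.064)×3.29
The z_c×3.29 term appears on both sides and cancels. Collect the known terms of each column as K = Σ(ρt)_known − 3.29 × (depth of known layers): K_A = 0 − 3.29×37.87 = −124.5923; K_B = 115.86152 − 3.29×(0.7925 + 40.064) = −18.556365.
Balance: K_A + 37.87×ρ = K_B, so ρ = (K_B − K_A)/37.87 = 106.036/37.87 = 2.8 g/cm³.

2.8 g/cm³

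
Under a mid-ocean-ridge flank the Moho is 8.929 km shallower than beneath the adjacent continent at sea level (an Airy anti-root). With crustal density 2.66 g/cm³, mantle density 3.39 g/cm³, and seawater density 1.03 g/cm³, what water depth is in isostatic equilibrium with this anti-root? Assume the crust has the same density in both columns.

Replacing a thickness d of crust by seawater at the top must be balanced by replacing crust with mantle at the base: d (ρ_c − ρ_w) = a (ρ_m − ρ_c).
d = a (ρ_m − ρ_c)/(ρ_c − ρ_w) = 8.929 km × 0.73/1.63 = 4 km.

4 km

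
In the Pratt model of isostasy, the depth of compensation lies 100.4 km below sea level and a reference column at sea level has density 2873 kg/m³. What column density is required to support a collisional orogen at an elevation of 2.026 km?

2820 kg/m³

Pratt balance: ρ_ref D = ρ (D + h).
ρ = ρ_ref D/(D + h) = 2873 × 100.4 km/(100.4 km + 2.026 km) = 2820 kg/m³.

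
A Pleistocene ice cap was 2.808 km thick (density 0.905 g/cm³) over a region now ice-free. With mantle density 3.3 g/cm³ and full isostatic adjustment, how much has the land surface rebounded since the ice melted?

Removing the load lets mantle flow back in; uplift u satisfies ρ_ice t = ρ_m u.
u = t ρ_ice/ρ_m = 2.808 km × 0.905/3.3 = 0.77 km.

0.77 km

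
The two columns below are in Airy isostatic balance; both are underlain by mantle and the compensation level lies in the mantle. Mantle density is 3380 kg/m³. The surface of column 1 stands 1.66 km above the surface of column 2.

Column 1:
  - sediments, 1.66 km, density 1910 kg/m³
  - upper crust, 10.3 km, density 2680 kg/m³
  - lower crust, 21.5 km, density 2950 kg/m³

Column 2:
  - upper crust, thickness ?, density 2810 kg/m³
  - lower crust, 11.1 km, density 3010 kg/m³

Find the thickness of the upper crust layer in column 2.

16.1 km

Take the compensation level at the base of the deeper column (depth z_c below the surface of column 1) and equate Σ ρ_i t_i down to z_c; mantle fills any gap and the z_c terms cancel.
Column 1: 1.66×1910 + 10.3×2680 + 21.5×2950 + (z_c − 33.46)×3380
Column 2: 1.66×0 + x×2810 + 11.1×3010 + (z_c − 1.66 − 11.1 − x)×3380
The z_c×3380 term appears on both sides and cancels. Collect the known terms of each column as K = Σ(ρt)_known − 3380 × (depth of known layers): K_1 = 94199.6 − 3380×33.46 = −18895.2; K_2 = 33411 − 3380×(1.66 + 11.1) = −9717.8.
Balance: K_1 = K_2 − x×(3380 − 2810), so x = (K_2 − K_1)/(3380 − 2810) = 9177.4/570 = 16.1 km.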